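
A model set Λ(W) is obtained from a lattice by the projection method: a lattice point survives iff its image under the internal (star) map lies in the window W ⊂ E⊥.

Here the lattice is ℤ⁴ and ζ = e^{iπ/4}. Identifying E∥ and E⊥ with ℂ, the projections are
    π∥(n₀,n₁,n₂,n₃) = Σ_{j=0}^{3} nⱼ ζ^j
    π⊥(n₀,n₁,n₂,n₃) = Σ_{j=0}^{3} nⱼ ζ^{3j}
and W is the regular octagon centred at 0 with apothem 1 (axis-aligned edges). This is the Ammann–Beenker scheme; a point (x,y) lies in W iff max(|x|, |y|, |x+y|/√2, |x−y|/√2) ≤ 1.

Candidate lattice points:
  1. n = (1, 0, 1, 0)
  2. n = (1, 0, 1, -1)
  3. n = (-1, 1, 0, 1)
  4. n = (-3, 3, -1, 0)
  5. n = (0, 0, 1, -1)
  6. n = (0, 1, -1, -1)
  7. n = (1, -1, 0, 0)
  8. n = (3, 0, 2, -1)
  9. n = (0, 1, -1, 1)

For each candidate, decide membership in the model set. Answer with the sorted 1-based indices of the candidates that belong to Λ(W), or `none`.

none

Internal map: ζ^{3j} for j=0..3 gives (1,0), (−√2/2,√2/2), (0,−1), (√2/2,√2/2).
candidate 1: n = (1, 0, 1, 0) → π⊥ ≈ (+1.00000, -1.00000); max(|x|,|y|,|x±y|/√2) = 1.41421 > 1 ⇒ ∉ W
candidate 2: n = (1, 0, 1, -1) → π⊥ ≈ (+0.29289, -1.70711); max(|x|,|y|,|x±y|/√2) = 1.70711 > 1 ⇒ ∉ W
candidate 3: n = (-1, 1, 0, 1) → π⊥ ≈ (-1.00000, +1.41421); max(|x|,|y|,|x±y|/√2) = 1.70711 > 1 ⇒ ∉ W
candidate 4: n = (-3, 3, -1, 0) → π⊥ ≈ (-5.12132, +3.12132); max(|x|,|y|,|x±y|/√2) = 5.82843 > 1 ⇒ ∉ W
candidate 5: n = (0, 0, 1, -1) → π⊥ ≈ (-0.70711, -1.70711); max(|x|,|y|,|x±y|/√2) = 1.70711 > 1 ⇒ ∉ W
candidate 6: n = (0, 1, -1, -1) → π⊥ ≈ (-1.41421, +1.00000); max(|x|,|y|,|x±y|/√2) = 1.70711 > 1 ⇒ ∉ W
candidate 7: n = (1, -1, 0, 0) → π⊥ ≈ (+1.70711, -0.70711); max(|x|,|y|,|x±y|/√2) = 1.70711 > 1 ⇒ ∉ W
candidate 8: n = (3, 0, 2, -1) → π⊥ ≈ (+2.29289, -2.70711); max(|x|,|y|,|x±y|/√2) = 3.53553 > 1 ⇒ ∉ W
candidate 9: n = (0, 1, -1, 1) → π⊥ ≈ (+0.00000, +2.41421); max(|x|,|y|,|x±y|/√2) = 2.41421 > 1 ⇒ ∉ W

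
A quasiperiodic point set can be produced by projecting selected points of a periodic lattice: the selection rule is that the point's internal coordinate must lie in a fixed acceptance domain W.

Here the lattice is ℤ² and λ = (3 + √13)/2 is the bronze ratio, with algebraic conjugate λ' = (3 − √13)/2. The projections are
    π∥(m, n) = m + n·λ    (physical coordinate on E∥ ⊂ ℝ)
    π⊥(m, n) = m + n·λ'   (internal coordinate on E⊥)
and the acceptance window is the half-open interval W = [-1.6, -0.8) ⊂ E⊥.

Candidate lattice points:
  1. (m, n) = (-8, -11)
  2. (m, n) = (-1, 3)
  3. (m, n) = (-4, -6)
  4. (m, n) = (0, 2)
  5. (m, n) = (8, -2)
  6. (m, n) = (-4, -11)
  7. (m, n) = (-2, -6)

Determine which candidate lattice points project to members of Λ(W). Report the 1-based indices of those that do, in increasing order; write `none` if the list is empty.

Compute λ' = (3−√13)/2 = -0.3028, so π⊥(m,n) = m -0.3028·n.
[1] lift (-8,-11): star map gives -4.6695; window check -1.6 ≤ -4.6695 < -0.8 is false → out
[2] lift (-1,3): star map gives -1.9083; window check -1.6 ≤ -1.9083 < -0.8 is false → out
[3] lift (-4,-6): star map gives -2.1833; window check -1.6 ≤ -2.1833 < -0.8 is false → out
[4] lift (0,2): star map gives -0.6056; window check -1.6 ≤ -0.6056 < -0.8 is false → out
[5] lift (8,-2): star map gives 8.6056; window check -1.6 ≤ 8.6056 < -0.8 is false → out
[6] lift (-4,-11): star map gives -0.6695; window check -1.6 ≤ -0.6695 < -0.8 is false → out
[7] lift (-2,-6): star map gives -0.1833; window check -1.6 ≤ -0.1833 < -0.8 is false → out

none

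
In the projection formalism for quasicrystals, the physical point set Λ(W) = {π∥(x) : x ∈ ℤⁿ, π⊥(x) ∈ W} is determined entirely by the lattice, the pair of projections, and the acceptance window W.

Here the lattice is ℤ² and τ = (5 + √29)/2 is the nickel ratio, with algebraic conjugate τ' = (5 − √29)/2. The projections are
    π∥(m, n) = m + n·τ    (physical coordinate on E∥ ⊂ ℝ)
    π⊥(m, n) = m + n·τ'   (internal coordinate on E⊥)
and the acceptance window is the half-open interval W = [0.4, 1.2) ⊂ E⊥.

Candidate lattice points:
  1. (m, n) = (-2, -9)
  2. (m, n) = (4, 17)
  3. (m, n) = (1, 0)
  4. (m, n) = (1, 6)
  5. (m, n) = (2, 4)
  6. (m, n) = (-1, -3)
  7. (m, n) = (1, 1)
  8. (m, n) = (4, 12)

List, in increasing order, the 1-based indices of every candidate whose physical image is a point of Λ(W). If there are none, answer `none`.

2, 3, 7

τ' = (5−√29)/2 ≈ -0.19258.
[1] lift (-2,-9): star map gives -0.26676; window check 0.4 ≤ -0.26676 < 1.2 is false → out
[2] lift (4,17): star map gives 0.72610; window check 0.4 ≤ 0.72610 < 1.2 is true → IN Λ
[3] lift (1,0): star map gives 1.00000; window check 0.4 ≤ 1.00000 < 1.2 is true → IN Λ
[4] lift (1,6): star map gives -0.15549; window check 0.4 ≤ -0.15549 < 1.2 is false → out
[5] lift (2,4): star map gives 1.22967; window check 0.4 ≤ 1.22967 < 1.2 is false → out
[6] lift (-1,-3): star map gives -0.42225; window check 0.4 ≤ -0.42225 < 1.2 is false → out
[7] lift (1,1): star map gives 0.80742; window check 0.4 ≤ 0.80742 < 1.2 is true → IN Λ
[8] lift (4,12): star map gives 1.68901; window check 0.4 ≤ 1.68901 < 1.2 is false → out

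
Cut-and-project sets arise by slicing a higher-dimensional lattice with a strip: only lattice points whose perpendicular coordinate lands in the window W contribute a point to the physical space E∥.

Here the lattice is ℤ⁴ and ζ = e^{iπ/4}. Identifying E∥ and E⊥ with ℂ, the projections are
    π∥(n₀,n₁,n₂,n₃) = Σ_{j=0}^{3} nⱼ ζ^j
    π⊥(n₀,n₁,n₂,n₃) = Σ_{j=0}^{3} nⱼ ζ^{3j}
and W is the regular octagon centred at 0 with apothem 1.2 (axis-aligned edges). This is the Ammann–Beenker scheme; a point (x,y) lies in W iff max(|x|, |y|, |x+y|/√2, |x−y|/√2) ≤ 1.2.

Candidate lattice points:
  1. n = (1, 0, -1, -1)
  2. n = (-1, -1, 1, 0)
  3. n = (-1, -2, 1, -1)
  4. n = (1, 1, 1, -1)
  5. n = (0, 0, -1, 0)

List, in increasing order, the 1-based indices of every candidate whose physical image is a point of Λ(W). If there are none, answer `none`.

Internal map: ζ^{3j} for j=0..3 gives (1,0), (−√2/2,√2/2), (0,−1), (√2/2,√2/2).
candidate 1: n = (1, 0, -1, -1) → π⊥ ≈ (+0.2929, +0.2929); max(|x|,|y|,|x±y|/√2) = 0.4142 ≤ 1.2 ⇒ ∈ W
candidate 2: n = (-1, -1, 1, 0) → π⊥ ≈ (-0.2929, -1.7071); max(|x|,|y|,|x±y|/√2) = 1.7071 > 1.2 ⇒ ∉ W
candidate 3: n = (-1, -2, 1, -1) → π⊥ ≈ (-0.2929, -3.1213); max(|x|,|y|,|x±y|/√2) = 3.1213 > 1.2 ⇒ ∉ W
candidate 4: n = (1, 1, 1, -1) → π⊥ ≈ (-0.4142, -1.0000); max(|x|,|y|,|x±y|/√2) = 1.0000 ≤ 1.2 ⇒ ∈ W
candidate 5: n = (0, 0, -1, 0) → π⊥ ≈ (+0.0000, +1.0000); max(|x|,|y|,|x±y|/√2) = 1.0000 ≤ 1.2 ⇒ ∈ W

1, 4, 5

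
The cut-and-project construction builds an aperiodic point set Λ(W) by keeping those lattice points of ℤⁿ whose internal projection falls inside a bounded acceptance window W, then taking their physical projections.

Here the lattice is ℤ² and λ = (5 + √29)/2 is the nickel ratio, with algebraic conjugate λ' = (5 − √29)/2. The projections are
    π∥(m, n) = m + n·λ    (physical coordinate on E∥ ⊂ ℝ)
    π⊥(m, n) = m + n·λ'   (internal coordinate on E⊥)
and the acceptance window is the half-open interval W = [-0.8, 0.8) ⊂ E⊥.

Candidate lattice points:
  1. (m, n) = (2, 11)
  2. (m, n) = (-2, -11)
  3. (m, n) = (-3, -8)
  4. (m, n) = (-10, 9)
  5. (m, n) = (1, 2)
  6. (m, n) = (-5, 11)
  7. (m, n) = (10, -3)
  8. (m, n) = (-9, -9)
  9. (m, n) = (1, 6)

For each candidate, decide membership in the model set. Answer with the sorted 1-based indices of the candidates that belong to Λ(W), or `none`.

1, 2, 5, 9

λ' = (5−√29)/2 ≈ -0.192582.
#1 (2,11): internal coord 2 + (11)·λ' = -0.118406; -0.118406 ∈ [-0.8, 0.8) → IN Λ
#2 (-2,-11): internal coord -2 + (-11)·λ' = +0.118406; +0.118406 ∈ [-0.8, 0.8) → IN Λ
#3 (-3,-8): internal coord -3 + (-8)·λ' = -1.459341; -1.459341 ∉ [-0.8, 0.8) → out
#4 (-10,9): internal coord -10 + (9)·λ' = -11.733242; -11.733242 ∉ [-0.8, 0.8) → out
#5 (1,2): internal coord 1 + (2)·λ' = +0.614835; +0.614835 ∈ [-0.8, 0.8) → IN Λ
#6 (-5,11): internal coord -5 + (11)·λ' = -7.118406; -7.118406 ∉ [-0.8, 0.8) → out
#7 (10,-3): internal coord 10 + (-3)·λ' = +10.577747; +10.577747 ∉ [-0.8, 0.8) → out
#8 (-9,-9): internal coord -9 + (-9)·λ' = -7.266758; -7.266758 ∉ [-0.8, 0.8) → out
#9 (1,6): internal coord 1 + (6)·λ' = -0.155494; -0.155494 ∈ [-0.8, 0.8) → IN Λ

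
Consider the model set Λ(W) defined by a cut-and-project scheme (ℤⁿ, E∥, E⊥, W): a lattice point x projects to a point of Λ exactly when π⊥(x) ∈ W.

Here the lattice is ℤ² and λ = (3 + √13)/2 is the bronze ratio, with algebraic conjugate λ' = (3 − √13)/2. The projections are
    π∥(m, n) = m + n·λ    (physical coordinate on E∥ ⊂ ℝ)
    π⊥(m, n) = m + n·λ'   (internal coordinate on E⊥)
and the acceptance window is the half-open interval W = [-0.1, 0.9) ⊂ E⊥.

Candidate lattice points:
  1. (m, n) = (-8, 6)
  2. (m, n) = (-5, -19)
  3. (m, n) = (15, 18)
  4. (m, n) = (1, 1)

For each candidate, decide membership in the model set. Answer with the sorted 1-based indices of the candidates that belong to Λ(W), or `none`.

2, 4

Numerically λ ≈ 3.3028 and λ' = −1/λ ≈ -0.3028.
[1] lift (-8,6): star map gives -9.8167; window check -0.1 ≤ -9.8167 < 0.9 is false → out
[2] lift (-5,-19): star map gives 0.7527; window check -0.1 ≤ 0.7527 < 0.9 is true → IN Λ
[3] lift (15,18): star map gives 9.5500; window check -0.1 ≤ 9.5500 < 0.9 is false → out
[4] lift (1,1): star map gives 0.6972; window check -0.1 ≤ 0.6972 < 0.9 is true → IN Λ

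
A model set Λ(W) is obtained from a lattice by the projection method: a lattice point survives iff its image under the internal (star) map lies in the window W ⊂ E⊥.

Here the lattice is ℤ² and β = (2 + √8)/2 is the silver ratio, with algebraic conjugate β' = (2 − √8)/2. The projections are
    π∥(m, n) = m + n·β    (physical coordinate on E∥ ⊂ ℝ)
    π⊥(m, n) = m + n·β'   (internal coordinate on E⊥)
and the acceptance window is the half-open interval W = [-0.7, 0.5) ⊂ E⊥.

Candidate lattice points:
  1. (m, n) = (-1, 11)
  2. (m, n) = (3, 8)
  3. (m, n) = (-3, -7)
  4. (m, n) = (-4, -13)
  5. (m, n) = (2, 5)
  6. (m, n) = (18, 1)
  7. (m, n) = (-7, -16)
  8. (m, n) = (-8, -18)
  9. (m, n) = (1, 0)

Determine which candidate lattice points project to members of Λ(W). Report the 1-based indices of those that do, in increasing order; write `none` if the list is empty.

2, 3, 5, 7, 8

Compute β' = (2−√8)/2 = -0.41421, so π⊥(m,n) = m -0.41421·n.
[1] lift (-1,11): star map gives -5.55635; window check -0.7 ≤ -5.55635 < 0.5 is false → out
[2] lift (3,8): star map gives -0.31371; window check -0.7 ≤ -0.31371 < 0.5 is true → IN Λ
[3] lift (-3,-7): star map gives -0.10051; window check -0.7 ≤ -0.10051 < 0.5 is true → IN Λ
[4] lift (-4,-13): star map gives 1.38478; window check -0.7 ≤ 1.38478 < 0.5 is false → out
[5] lift (2,5): star map gives -0.07107; window check -0.7 ≤ -0.07107 < 0.5 is true → IN Λ
[6] lift (18,1): star map gives 17.58579; window check -0.7 ≤ 17.58579 < 0.5 is false → out
[7] lift (-7,-16): star map gives -0.37258; window check -0.7 ≤ -0.37258 < 0.5 is true → IN Λ
[8] lift (-8,-18): star map gives -0.54416; window check -0.7 ≤ -0.54416 < 0.5 is true → IN Λ
[9] lift (1,0): star map gives 1.00000; window check -0.7 ≤ 1.00000 < 0.5 is false → out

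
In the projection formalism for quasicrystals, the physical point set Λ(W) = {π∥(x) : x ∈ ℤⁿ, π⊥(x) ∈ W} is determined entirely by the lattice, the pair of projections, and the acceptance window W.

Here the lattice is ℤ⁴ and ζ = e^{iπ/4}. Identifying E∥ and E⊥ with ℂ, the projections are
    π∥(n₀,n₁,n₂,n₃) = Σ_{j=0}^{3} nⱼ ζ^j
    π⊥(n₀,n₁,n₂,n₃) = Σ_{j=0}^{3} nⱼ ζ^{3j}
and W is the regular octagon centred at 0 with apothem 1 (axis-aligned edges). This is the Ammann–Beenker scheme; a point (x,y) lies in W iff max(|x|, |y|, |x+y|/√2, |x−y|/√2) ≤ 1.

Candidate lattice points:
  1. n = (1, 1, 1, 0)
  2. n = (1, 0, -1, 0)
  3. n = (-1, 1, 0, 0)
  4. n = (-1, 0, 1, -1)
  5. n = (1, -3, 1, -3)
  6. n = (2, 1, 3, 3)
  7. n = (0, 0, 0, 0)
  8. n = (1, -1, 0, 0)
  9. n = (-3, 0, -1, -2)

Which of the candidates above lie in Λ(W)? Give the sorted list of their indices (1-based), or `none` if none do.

With ζ = e^{iπ/4} the internal vectors are ζ^0,ζ^3,ζ^6,ζ^9.
#1 (1, 1, 1, 0): internal (0.2929, -0.2929); octagon support 0.4142 vs apothem 1 → ∈ W
#2 (1, 0, -1, 0): internal (1.0000, 1.0000); octagon support 1.4142 vs apothem 1 → ∉ W
#3 (-1, 1, 0, 0): internal (-1.7071, 0.7071); octagon support 1.7071 vs apothem 1 → ∉ W
#4 (-1, 0, 1, -1): internal (-1.7071, -1.7071); octagon support 2.4142 vs apothem 1 → ∉ W
#5 (1, -3, 1, -3): internal (1.0000, -5.2426); octagon support 5.2426 vs apothem 1 → ∉ W
#6 (2, 1, 3, 3): internal (3.4142, -0.1716); octagon support 3.4142 vs apothem 1 → ∉ W
#7 (0, 0, 0, 0): internal (0.0000, 0.0000); octagon support 0.0000 vs apothem 1 → ∈ W
#8 (1, -1, 0, 0): internal (1.7071, -0.7071); octagon support 1.7071 vs apothem 1 → ∉ W
#9 (-3, 0, -1, -2): internal (-4.4142, -0.4142); octagon support 4.4142 vs apothem 1 → ∉ W

1, 7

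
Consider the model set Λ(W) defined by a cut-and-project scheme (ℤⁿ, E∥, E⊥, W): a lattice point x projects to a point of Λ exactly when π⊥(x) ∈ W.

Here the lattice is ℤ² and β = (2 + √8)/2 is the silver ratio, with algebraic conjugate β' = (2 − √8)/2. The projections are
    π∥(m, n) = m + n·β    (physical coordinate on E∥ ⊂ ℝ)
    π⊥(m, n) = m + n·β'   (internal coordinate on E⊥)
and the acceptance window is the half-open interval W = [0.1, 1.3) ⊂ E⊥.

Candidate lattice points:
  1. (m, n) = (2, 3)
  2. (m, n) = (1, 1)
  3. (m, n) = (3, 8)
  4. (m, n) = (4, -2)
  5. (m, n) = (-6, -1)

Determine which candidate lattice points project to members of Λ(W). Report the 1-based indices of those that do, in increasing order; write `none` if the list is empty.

1, 2

Numerically β ≈ 2.41421 and β' = −1/β ≈ -0.41421.
#1 (2,3): internal coord 2 + (3)·β' = +0.75736; +0.75736 ∈ [0.1, 1.3) → IN Λ
#2 (1,1): internal coord 1 + (1)·β' = +0.58579; +0.58579 ∈ [0.1, 1.3) → IN Λ
#3 (3,8): internal coord 3 + (8)·β' = -0.31371; -0.31371 ∉ [0.1, 1.3) → out
#4 (4,-2): internal coord 4 + (-2)·β' = +4.82843; +4.82843 ∉ [0.1, 1.3) → out
#5 (-6,-1): internal coord -6 + (-1)·β' = -5.58579; -5.58579 ∉ [0.1, 1.3) → out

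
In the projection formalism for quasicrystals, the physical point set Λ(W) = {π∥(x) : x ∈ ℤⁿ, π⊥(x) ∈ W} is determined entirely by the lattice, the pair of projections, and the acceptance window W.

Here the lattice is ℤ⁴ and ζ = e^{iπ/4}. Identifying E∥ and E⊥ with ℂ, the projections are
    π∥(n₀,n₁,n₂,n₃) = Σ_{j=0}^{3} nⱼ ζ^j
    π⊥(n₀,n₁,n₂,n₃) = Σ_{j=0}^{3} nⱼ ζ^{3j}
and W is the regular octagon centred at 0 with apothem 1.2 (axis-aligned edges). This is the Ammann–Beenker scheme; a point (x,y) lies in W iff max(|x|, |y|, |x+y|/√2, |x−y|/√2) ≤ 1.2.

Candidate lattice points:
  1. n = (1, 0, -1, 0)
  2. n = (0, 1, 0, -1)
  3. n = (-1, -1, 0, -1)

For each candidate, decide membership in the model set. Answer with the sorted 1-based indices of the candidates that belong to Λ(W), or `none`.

Internal map: ζ^{3j} for j=0..3 gives (1,0), (−√2/2,√2/2), (0,−1), (√2/2,√2/2).
candidate 1: n = (1, 0, -1, 0) → π⊥ ≈ (+1.000000, +1.000000); max(|x|,|y|,|x±y|/√2) = 1.414214 > 1.2 ⇒ ∉ W
candidate 2: n = (0, 1, 0, -1) → π⊥ ≈ (-1.414214, +0.000000); max(|x|,|y|,|x±y|/√2) = 1.414214 > 1.2 ⇒ ∉ W
candidate 3: n = (-1, -1, 0, -1) → π⊥ ≈ (-1.000000, -1.414214); max(|x|,|y|,|x±y|/√2) = 1.707107 > 1.2 ⇒ ∉ W

none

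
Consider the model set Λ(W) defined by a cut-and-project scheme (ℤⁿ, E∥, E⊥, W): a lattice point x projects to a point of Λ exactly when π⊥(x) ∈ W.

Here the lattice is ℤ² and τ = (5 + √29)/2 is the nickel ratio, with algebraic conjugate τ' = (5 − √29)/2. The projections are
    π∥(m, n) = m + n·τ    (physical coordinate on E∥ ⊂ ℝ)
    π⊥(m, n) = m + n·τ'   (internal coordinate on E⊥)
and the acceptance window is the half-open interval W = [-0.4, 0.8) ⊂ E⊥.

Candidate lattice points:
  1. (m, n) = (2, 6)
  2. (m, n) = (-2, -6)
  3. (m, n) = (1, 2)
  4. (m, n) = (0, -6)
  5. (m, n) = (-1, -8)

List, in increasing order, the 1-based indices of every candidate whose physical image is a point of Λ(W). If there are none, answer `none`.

3, 5

Compute τ' = (5−√29)/2 = -0.192582, so π⊥(m,n) = m -0.192582·n.
[1] lift (2,6): star map gives 0.844506; window check -0.4 ≤ 0.844506 < 0.8 is false → out
[2] lift (-2,-6): star map gives -0.844506; window check -0.4 ≤ -0.844506 < 0.8 is false → out
[3] lift (1,2): star map gives 0.614835; window check -0.4 ≤ 0.614835 < 0.8 is true → IN Λ
[4] lift (0,-6): star map gives 1.155494; window check -0.4 ≤ 1.155494 < 0.8 is false → out
[5] lift (-1,-8): star map gives 0.540659; window check -0.4 ≤ 0.540659 < 0.8 is true → IN Λ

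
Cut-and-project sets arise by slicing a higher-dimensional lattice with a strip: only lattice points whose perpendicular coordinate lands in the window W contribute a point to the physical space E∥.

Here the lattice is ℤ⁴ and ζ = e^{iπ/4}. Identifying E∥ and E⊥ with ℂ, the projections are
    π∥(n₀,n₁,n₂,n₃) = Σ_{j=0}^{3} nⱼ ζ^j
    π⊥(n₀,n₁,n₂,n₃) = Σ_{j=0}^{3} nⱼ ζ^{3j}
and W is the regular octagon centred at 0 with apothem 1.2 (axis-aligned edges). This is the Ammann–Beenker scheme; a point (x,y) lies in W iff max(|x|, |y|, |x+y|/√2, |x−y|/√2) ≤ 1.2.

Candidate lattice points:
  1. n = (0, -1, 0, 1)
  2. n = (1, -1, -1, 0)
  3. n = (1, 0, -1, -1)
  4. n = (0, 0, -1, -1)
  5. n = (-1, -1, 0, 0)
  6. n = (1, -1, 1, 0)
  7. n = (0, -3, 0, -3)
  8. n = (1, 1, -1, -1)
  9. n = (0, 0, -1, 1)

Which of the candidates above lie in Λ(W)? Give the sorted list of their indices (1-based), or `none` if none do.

3, 4, 5, 8

Internal map: ζ^{3j} for j=0..3 gives (1,0), (−√2/2,√2/2), (0,−1), (√2/2,√2/2).
candidate 1: n = (0, -1, 0, 1) → π⊥ ≈ (+1.414214, +0.000000); max(|x|,|y|,|x±y|/√2) = 1.414214 > 1.2 ⇒ ∉ W
candidate 2: n = (1, -1, -1, 0) → π⊥ ≈ (+1.707107, +0.292893); max(|x|,|y|,|x±y|/√2) = 1.707107 > 1.2 ⇒ ∉ W
candidate 3: n = (1, 0, -1, -1) → π⊥ ≈ (+0.292893, +0.292893); max(|x|,|y|,|x±y|/√2) = 0.414214 ≤ 1.2 ⇒ ∈ W
candidate 4: n = (0, 0, -1, -1) → π⊥ ≈ (-0.707107, +0.292893); max(|x|,|y|,|x±y|/√2) = 0.707107 ≤ 1.2 ⇒ ∈ W
candidate 5: n = (-1, -1, 0, 0) → π⊥ ≈ (-0.292893, -0.707107); max(|x|,|y|,|x±y|/√2) = 0.707107 ≤ 1.2 ⇒ ∈ W
candidate 6: n = (1, -1, 1, 0) → π⊥ ≈ (+1.707107, -1.707107); max(|x|,|y|,|x±y|/√2) = 2.414214 > 1.2 ⇒ ∉ W
candidate 7: n = (0, -3, 0, -3) → π⊥ ≈ (+0.000000, -4.242641); max(|x|,|y|,|x±y|/√2) = 4.242641 > 1.2 ⇒ ∉ W
candidate 8: n = (1, 1, -1, -1) → π⊥ ≈ (-0.414214, +1.000000); max(|x|,|y|,|x±y|/√2) = 1.000000 ≤ 1.2 ⇒ ∈ W
candidate 9: n = (0, 0, -1, 1) → π⊥ ≈ (+0.707107, +1.707107); max(|x|,|y|,|x±y|/√2) = 1.707107 > 1.2 ⇒ ∉ W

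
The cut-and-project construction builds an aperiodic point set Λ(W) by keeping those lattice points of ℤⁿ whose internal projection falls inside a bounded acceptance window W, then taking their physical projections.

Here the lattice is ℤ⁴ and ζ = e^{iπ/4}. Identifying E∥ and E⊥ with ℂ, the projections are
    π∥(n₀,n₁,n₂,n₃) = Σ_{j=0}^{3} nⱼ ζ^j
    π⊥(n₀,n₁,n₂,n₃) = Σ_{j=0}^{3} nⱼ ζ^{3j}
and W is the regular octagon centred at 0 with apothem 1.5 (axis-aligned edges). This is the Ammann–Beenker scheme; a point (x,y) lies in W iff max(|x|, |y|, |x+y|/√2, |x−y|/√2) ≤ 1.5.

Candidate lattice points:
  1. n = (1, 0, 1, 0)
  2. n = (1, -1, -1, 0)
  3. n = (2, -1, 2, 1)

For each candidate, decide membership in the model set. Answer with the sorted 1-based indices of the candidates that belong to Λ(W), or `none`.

Internal map: ζ^{3j} for j=0..3 gives (1,0), (−√2/2,√2/2), (0,−1), (√2/2,√2/2).
#1 (1, 0, 1, 0): internal (1.0000, -1.0000); octagon support 1.4142 vs apothem 1.5 → ∈ W
#2 (1, -1, -1, 0): internal (1.7071, 0.2929); octagon support 1.7071 vs apothem 1.5 → ∉ W
#3 (2, -1, 2, 1): internal (3.4142, -2.0000); octagon support 3.8284 vs apothem 1.5 → ∉ W

1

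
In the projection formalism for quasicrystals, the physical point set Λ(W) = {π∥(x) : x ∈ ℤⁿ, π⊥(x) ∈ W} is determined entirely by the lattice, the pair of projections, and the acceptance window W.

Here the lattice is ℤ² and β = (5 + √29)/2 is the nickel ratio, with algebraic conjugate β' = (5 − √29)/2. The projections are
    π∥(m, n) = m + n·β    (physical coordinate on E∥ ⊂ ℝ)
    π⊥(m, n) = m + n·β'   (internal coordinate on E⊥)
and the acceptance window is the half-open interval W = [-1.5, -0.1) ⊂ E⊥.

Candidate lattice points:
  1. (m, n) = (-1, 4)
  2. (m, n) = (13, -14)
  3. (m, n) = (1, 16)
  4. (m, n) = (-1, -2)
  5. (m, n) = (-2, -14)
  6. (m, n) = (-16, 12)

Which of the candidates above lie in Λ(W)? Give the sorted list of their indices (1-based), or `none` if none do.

4

β' = (5−√29)/2 ≈ -0.192582.
[1] lift (-1,4): star map gives -1.770330; window check -1.5 ≤ -1.770330 < -0.1 is false → out
[2] lift (13,-14): star map gives 15.696154; window check -1.5 ≤ 15.696154 < -0.1 is false → out
[3] lift (1,16): star map gives -2.081318; window check -1.5 ≤ -2.081318 < -0.1 is false → out
[4] lift (-1,-2): star map gives -0.614835; window check -1.5 ≤ -0.614835 < -0.1 is true → IN Λ
[5] lift (-2,-14): star map gives 0.696154; window check -1.5 ≤ 0.696154 < -0.1 is false → out
[6] lift (-16,12): star map gives -18.310989; window check -1.5 ≤ -18.310989 < -0.1 is false → out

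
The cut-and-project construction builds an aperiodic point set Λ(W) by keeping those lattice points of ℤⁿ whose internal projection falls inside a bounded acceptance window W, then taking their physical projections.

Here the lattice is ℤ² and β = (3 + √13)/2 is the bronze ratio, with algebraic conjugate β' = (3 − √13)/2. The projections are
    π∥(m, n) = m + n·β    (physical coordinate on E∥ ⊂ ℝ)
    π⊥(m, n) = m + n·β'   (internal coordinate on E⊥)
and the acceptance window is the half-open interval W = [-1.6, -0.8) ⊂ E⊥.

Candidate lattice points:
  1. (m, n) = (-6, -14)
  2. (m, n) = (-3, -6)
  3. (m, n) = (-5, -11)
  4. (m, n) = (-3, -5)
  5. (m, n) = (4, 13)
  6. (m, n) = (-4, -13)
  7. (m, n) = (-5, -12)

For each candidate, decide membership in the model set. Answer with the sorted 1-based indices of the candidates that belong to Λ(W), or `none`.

Numerically β ≈ 3.3028 and β' = −1/β ≈ -0.3028.
candidate 1: (m,n)=(-6,-14) → π∥ = -6-14·β ≈ -52.2389, π⊥ = -6-14·β' ≈ -1.7611 ∉ [-1.6, -0.8) ⇒ out
candidate 2: (m,n)=(-3,-6) → π∥ = -3-6·β ≈ -22.8167, π⊥ = -3-6·β' ≈ -1.1833 ∈ [-1.6, -0.8) ⇒ IN Λ
candidate 3: (m,n)=(-5,-11) → π∥ = -5-11·β ≈ -41.3305, π⊥ = -5-11·β' ≈ -1.6695 ∉ [-1.6, -0.8) ⇒ out
candidate 4: (m,n)=(-3,-5) → π∥ = -3-5·β ≈ -19.5139, π⊥ = -3-5·β' ≈ -1.4861 ∈ [-1.6, -0.8) ⇒ IN Λ
candidate 5: (m,n)=(4,13) → π∥ = 4+13·β ≈ 46.9361, π⊥ = 4+13·β' ≈ 0.0639 ∉ [-1.6, -0.8) ⇒ out
candidate 6: (m,n)=(-4,-13) → π∥ = -4-13·β ≈ -46.9361, π⊥ = -4-13·β' ≈ -0.0639 ∉ [-1.6, -0.8) ⇒ out
candidate 7: (m,n)=(-5,-12) → π∥ = -5-12·β ≈ -44.6333, π⊥ = -5-12·β' ≈ -1.3667 ∈ [-1.6, -0.8) ⇒ IN Λ

2, 4, 7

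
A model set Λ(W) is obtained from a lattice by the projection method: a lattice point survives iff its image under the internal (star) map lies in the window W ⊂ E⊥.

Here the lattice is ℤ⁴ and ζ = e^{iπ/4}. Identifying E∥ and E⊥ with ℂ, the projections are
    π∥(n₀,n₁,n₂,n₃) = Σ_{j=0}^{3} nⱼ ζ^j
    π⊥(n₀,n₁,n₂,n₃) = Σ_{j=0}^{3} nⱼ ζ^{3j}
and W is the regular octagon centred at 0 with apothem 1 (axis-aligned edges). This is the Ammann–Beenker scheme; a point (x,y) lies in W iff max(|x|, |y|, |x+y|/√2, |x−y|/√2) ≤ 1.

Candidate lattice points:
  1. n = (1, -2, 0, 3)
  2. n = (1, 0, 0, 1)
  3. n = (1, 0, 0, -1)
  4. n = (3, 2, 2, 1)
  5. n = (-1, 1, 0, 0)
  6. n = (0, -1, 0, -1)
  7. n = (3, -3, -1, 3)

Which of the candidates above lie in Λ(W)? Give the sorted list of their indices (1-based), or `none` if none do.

3

Internal map: ζ^{3j} for j=0..3 gives (1,0), (−√2/2,√2/2), (0,−1), (√2/2,√2/2).
#1 (1, -2, 0, 3): internal (4.535534, 0.707107); octagon support 4.535534 vs apothem 1 → ∉ W
#2 (1, 0, 0, 1): internal (1.707107, 0.707107); octagon support 1.707107 vs apothem 1 → ∉ W
#3 (1, 0, 0, -1): internal (0.292893, -0.707107); octagon support 0.707107 vs apothem 1 → ∈ W
#4 (3, 2, 2, 1): internal (2.292893, 0.121320); octagon support 2.292893 vs apothem 1 → ∉ W
#5 (-1, 1, 0, 0): internal (-1.707107, 0.707107); octagon support 1.707107 vs apothem 1 → ∉ W
#6 (0, -1, 0, -1): internal (0.000000, -1.414214); octagon support 1.414214 vs apothem 1 → ∉ W
#7 (3, -3, -1, 3): internal (7.242641, 1.000000); octagon support 7.242641 vs apothem 1 → ∉ W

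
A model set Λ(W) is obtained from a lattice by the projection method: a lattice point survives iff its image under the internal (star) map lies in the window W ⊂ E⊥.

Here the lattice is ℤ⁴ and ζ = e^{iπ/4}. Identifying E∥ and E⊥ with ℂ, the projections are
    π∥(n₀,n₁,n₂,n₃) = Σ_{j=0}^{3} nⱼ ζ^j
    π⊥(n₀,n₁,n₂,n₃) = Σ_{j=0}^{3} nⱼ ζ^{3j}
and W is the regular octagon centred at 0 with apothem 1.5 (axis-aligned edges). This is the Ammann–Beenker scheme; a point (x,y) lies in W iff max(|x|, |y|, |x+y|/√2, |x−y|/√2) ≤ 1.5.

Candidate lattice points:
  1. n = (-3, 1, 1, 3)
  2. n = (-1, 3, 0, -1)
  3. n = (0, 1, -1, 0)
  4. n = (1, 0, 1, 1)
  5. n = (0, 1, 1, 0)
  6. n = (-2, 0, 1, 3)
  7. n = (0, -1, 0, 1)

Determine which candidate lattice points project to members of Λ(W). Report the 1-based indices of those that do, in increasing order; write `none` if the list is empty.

5, 6, 7

Internal map: ζ^{3j} for j=0..3 gives (1,0), (−√2/2,√2/2), (0,−1), (√2/2,√2/2).
candidate 1: n = (-3, 1, 1, 3) → π⊥ ≈ (-1.5858, +1.8284); max(|x|,|y|,|x±y|/√2) = 2.4142 > 1.5 ⇒ ∉ W
candidate 2: n = (-1, 3, 0, -1) → π⊥ ≈ (-3.8284, +1.4142); max(|x|,|y|,|x±y|/√2) = 3.8284 > 1.5 ⇒ ∉ W
candidate 3: n = (0, 1, -1, 0) → π⊥ ≈ (-0.7071, +1.7071); max(|x|,|y|,|x±y|/√2) = 1.7071 > 1.5 ⇒ ∉ W
candidate 4: n = (1, 0, 1, 1) → π⊥ ≈ (+1.7071, -0.2929); max(|x|,|y|,|x±y|/√2) = 1.7071 > 1.5 ⇒ ∉ W
candidate 5: n = (0, 1, 1, 0) → π⊥ ≈ (-0.7071, -0.2929); max(|x|,|y|,|x±y|/√2) = 0.7071 ≤ 1.5 ⇒ ∈ W
candidate 6: n = (-2, 0, 1, 3) → π⊥ ≈ (+0.1213, +1.1213); max(|x|,|y|,|x±y|/√2) = 1.1213 ≤ 1.5 ⇒ ∈ W
candidate 7: n = (0, -1, 0, 1) → π⊥ ≈ (+1.4142, +0.0000); max(|x|,|y|,|x±y|/√2) = 1.4142 ≤ 1.5 ⇒ ∈ W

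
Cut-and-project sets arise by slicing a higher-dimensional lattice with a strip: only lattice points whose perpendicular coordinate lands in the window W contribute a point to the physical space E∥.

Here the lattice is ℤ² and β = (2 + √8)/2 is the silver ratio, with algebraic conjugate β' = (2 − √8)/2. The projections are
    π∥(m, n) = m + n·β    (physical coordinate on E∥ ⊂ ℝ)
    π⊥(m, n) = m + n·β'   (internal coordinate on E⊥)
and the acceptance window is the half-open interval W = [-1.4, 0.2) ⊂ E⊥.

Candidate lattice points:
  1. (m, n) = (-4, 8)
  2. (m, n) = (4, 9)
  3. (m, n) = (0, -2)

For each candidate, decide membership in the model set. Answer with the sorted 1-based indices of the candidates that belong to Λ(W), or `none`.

none

β' = (2−√8)/2 ≈ -0.414214.
#1 (-4,8): internal coord -4 + (8)·β' = -7.313708; -7.313708 ∉ [-1.4, 0.2) → out
#2 (4,9): internal coord 4 + (9)·β' = +0.272078; +0.272078 ∉ [-1.4, 0.2) → out
#3 (0,-2): internal coord 0 + (-2)·β' = +0.828427; +0.828427 ∉ [-1.4, 0.2) → out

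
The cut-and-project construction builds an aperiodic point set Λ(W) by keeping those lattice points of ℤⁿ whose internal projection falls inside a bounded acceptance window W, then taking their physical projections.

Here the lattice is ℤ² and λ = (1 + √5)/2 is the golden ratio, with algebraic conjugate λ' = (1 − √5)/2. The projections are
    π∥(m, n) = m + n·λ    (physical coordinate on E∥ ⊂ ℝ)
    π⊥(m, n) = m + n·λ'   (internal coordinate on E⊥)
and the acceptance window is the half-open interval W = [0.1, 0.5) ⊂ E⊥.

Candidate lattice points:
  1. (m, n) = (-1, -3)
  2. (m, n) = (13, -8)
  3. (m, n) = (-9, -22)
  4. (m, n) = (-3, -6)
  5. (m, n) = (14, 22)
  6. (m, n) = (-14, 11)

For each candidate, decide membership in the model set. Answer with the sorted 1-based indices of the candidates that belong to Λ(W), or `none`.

5

Compute λ' = (1−√5)/2 = -0.61803, so π⊥(m,n) = m -0.61803·n.
#1 (-1,-3): internal coord -1 + (-3)·λ' = +0.85410; +0.85410 ∉ [0.1, 0.5) → out
#2 (13,-8): internal coord 13 + (-8)·λ' = +17.94427; +17.94427 ∉ [0.1, 0.5) → out
#3 (-9,-22): internal coord -9 + (-22)·λ' = +4.59675; +4.59675 ∉ [0.1, 0.5) → out
#4 (-3,-6): internal coord -3 + (-6)·λ' = +0.70820; +0.70820 ∉ [0.1, 0.5) → out
#5 (14,22): internal coord 14 + (22)·λ' = +0.40325; +0.40325 ∈ [0.1, 0.5) → IN Λ
#6 (-14,11): internal coord -14 + (11)·λ' = -20.79837; -20.79837 ∉ [0.1, 0.5) → out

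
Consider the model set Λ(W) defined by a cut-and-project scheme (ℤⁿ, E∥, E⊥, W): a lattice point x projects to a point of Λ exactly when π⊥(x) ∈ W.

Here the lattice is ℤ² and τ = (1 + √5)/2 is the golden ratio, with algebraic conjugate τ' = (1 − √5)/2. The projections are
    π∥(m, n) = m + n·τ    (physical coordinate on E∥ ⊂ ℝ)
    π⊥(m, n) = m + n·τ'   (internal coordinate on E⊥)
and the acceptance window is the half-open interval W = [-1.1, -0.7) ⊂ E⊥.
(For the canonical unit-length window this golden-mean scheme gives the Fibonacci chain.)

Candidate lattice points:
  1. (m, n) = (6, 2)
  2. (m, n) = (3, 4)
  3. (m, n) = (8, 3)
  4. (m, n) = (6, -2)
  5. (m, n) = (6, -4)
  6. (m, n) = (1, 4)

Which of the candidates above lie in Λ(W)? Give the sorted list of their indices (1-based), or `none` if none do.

Compute τ' = (1−√5)/2 = -0.618034, so π⊥(m,n) = m -0.618034·n.
#1 (6,2): internal coord 6 + (2)·τ' = +4.763932; +4.763932 ∉ [-1.1, -0.7) → out
#2 (3,4): internal coord 3 + (4)·τ' = +0.527864; +0.527864 ∉ [-1.1, -0.7) → out
#3 (8,3): internal coord 8 + (3)·τ' = +6.145898; +6.145898 ∉ [-1.1, -0.7) → out
#4 (6,-2): internal coord 6 + (-2)·τ' = +7.236068; +7.236068 ∉ [-1.1, -0.7) → out
#5 (6,-4): internal coord 6 + (-4)·τ' = +8.472136; +8.472136 ∉ [-1.1, -0.7) → out
#6 (1,4): internal coord 1 + (4)·τ' = -1.472136; -1.472136 ∉ [-1.1, -0.7) → out

none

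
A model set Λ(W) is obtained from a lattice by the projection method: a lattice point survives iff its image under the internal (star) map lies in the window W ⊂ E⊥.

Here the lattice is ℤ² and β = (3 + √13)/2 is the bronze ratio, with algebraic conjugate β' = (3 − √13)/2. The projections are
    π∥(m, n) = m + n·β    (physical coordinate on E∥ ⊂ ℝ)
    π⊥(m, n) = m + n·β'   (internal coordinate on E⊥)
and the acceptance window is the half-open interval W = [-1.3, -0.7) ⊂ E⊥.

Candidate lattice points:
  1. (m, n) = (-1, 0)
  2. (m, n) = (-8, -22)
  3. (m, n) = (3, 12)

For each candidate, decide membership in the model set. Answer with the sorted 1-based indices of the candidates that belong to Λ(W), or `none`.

Compute β' = (3−√13)/2 = -0.3028, so π⊥(m,n) = m -0.3028·n.
candidate 1: (m,n)=(-1,0) → π∥ = -1+0·β ≈ -1.0000, π⊥ = -1+0·β' ≈ -1.0000 ∈ [-1.3, -0.7) ⇒ IN Λ
candidate 2: (m,n)=(-8,-22) → π∥ = -8-22·β ≈ -80.6611, π⊥ = -8-22·β' ≈ -1.3389 ∉ [-1.3, -0.7) ⇒ out
candidate 3: (m,n)=(3,12) → π∥ = 3+12·β ≈ 42.6333, π⊥ = 3+12·β' ≈ -0.6333 ∉ [-1.3, -0.7) ⇒ out

1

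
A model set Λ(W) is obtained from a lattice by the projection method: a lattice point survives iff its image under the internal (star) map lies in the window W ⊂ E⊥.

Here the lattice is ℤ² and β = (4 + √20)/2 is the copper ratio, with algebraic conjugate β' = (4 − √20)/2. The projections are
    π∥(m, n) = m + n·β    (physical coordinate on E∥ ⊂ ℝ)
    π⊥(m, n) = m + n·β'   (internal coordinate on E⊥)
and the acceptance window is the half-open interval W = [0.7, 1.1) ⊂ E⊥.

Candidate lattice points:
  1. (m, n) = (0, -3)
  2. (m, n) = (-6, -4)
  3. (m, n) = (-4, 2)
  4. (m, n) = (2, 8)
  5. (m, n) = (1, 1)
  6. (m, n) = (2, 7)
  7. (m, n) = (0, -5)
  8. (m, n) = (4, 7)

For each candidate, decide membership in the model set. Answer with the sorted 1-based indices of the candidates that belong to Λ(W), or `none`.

1, 5

β' = (4−√20)/2 ≈ -0.236068.
#1 (0,-3): internal coord 0 + (-3)·β' = +0.708204; +0.708204 ∈ [0.7, 1.1) → IN Λ
#2 (-6,-4): internal coord -6 + (-4)·β' = -5.055728; -5.055728 ∉ [0.7, 1.1) → out
#3 (-4,2): internal coord -4 + (2)·β' = -4.472136; -4.472136 ∉ [0.7, 1.1) → out
#4 (2,8): internal coord 2 + (8)·β' = +0.111456; +0.111456 ∉ [0.7, 1.1) → out
#5 (1,1): internal coord 1 + (1)·β' = +0.763932; +0.763932 ∈ [0.7, 1.1) → IN Λ
#6 (2,7): internal coord 2 + (7)·β' = +0.347524; +0.347524 ∉ [0.7, 1.1) → out
#7 (0,-5): internal coord 0 + (-5)·β' = +1.180340; +1.180340 ∉ [0.7, 1.1) → out
#8 (4,7): internal coord 4 + (7)·β' = +2.347524; +2.347524 ∉ [0.7, 1.1) → out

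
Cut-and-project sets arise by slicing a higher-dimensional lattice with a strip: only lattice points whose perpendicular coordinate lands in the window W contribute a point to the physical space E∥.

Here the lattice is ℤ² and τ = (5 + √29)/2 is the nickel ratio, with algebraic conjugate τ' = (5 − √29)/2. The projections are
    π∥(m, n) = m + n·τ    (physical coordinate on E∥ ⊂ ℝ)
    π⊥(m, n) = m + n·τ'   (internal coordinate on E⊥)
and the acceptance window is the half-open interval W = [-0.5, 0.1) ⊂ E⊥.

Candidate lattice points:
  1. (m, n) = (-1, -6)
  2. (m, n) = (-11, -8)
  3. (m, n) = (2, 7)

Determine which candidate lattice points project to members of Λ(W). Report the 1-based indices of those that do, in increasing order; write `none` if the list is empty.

Compute τ' = (5−√29)/2 = -0.1926, so π⊥(m,n) = m -0.1926·n.
#1 (-1,-6): internal coord -1 + (-6)·τ' = +0.1555; +0.1555 ∉ [-0.5, 0.1) → out
#2 (-11,-8): internal coord -11 + (-8)·τ' = -9.4593; -9.4593 ∉ [-0.5, 0.1) → out
#3 (2,7): internal coord 2 + (7)·τ' = +0.6519; +0.6519 ∉ [-0.5, 0.1) → out

none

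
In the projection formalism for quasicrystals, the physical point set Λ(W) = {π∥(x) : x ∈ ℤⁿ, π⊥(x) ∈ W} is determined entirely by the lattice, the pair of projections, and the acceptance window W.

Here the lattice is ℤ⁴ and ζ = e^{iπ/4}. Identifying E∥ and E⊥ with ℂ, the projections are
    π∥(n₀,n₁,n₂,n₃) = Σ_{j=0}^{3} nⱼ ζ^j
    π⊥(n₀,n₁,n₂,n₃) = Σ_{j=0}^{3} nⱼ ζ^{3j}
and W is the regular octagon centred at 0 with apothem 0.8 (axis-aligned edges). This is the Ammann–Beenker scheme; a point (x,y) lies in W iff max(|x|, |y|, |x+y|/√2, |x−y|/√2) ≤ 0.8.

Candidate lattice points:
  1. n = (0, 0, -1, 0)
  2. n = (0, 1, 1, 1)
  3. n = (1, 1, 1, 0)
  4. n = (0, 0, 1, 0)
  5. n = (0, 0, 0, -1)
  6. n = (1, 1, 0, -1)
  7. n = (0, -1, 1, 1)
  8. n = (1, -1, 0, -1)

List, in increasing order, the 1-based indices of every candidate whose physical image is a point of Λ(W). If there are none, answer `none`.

2, 3, 6

π⊥(n) = n₀ + n₁ζ³ + n₂ζ⁶ + n₃ζ⁹ where ζ = e^{iπ/4}.
candidate 1: n = (0, 0, -1, 0) → π⊥ ≈ (+0.000000, +1.000000); max(|x|,|y|,|x±y|/√2) = 1.000000 > 0.8 ⇒ ∉ W
candidate 2: n = (0, 1, 1, 1) → π⊥ ≈ (+0.000000, +0.414214); max(|x|,|y|,|x±y|/√2) = 0.414214 ≤ 0.8 ⇒ ∈ W
candidate 3: n = (1, 1, 1, 0) → π⊥ ≈ (+0.292893, -0.292893); max(|x|,|y|,|x±y|/√2) = 0.414214 ≤ 0.8 ⇒ ∈ W
candidate 4: n = (0, 0, 1, 0) → π⊥ ≈ (+0.000000, -1.000000); max(|x|,|y|,|x±y|/√2) = 1.000000 > 0.8 ⇒ ∉ W
candidate 5: n = (0, 0, 0, -1) → π⊥ ≈ (-0.707107, -0.707107); max(|x|,|y|,|x±y|/√2) = 1.000000 > 0.8 ⇒ ∉ W
candidate 6: n = (1, 1, 0, -1) → π⊥ ≈ (-0.414214, +0.000000); max(|x|,|y|,|x±y|/√2) = 0.414214 ≤ 0.8 ⇒ ∈ W
candidate 7: n = (0, -1, 1, 1) → π⊥ ≈ (+1.414214, -1.000000); max(|x|,|y|,|x±y|/√2) = 1.707107 > 0.8 ⇒ ∉ W
candidate 8: n = (1, -1, 0, -1) → π⊥ ≈ (+1.000000, -1.414214); max(|x|,|y|,|x±y|/√2) = 1.707107 > 0.8 ⇒ ∉ W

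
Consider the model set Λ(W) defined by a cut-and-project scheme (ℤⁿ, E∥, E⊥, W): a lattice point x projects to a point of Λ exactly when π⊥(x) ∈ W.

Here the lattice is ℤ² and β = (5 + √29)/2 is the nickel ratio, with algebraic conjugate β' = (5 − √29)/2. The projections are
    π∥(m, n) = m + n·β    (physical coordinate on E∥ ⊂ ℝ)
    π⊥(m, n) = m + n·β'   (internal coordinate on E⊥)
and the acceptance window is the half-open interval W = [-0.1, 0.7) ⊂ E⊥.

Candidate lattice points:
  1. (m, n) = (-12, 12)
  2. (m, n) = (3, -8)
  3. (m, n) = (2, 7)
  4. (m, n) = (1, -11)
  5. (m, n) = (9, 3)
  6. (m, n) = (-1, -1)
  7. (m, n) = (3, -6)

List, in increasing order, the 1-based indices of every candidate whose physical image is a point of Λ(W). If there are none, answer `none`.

β' = (5−√29)/2 ≈ -0.192582.
candidate 1: (m,n)=(-12,12) → π∥ = -12+12·β ≈ 50.310989, π⊥ = -12+12·β' ≈ -14.310989 ∉ [-0.1, 0.7) ⇒ out
candidate 2: (m,n)=(3,-8) → π∥ = 3-8·β ≈ -38.540659, π⊥ = 3-8·β' ≈ 4.540659 ∉ [-0.1, 0.7) ⇒ out
candidate 3: (m,n)=(2,7) → π∥ = 2+7·β ≈ 38.348077, π⊥ = 2+7·β' ≈ 0.651923 ∈ [-0.1, 0.7) ⇒ IN Λ
candidate 4: (m,n)=(1,-11) → π∥ = 1-11·β ≈ -56.118406, π⊥ = 1-11·β' ≈ 3.118406 ∉ [-0.1, 0.7) ⇒ out
candidate 5: (m,n)=(9,3) → π∥ = 9+3·β ≈ 24.577747, π⊥ = 9+3·β' ≈ 8.422253 ∉ [-0.1, 0.7) ⇒ out
candidate 6: (m,n)=(-1,-1) → π∥ = -1-1·β ≈ -6.192582, π⊥ = -1-1·β' ≈ -0.807418 ∉ [-0.1, 0.7) ⇒ out
candidate 7: (m,n)=(3,-6) → π∥ = 3-6·β ≈ -28.155494, π⊥ = 3-6·β' ≈ 4.155494 ∉ [-0.1, 0.7) ⇒ out

3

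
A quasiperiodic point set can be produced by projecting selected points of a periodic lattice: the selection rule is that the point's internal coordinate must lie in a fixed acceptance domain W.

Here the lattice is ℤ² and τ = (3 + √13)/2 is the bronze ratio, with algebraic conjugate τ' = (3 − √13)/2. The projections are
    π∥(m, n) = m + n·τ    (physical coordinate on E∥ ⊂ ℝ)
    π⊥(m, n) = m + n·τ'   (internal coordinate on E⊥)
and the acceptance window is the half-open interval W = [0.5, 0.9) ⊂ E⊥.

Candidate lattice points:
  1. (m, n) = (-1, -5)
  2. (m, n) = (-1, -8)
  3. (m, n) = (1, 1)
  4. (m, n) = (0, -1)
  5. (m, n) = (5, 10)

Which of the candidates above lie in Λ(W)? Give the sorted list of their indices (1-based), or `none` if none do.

Compute τ' = (3−√13)/2 = -0.30278, so π⊥(m,n) = m -0.30278·n.
candidate 1: (m,n)=(-1,-5) → π∥ = -1-5·τ ≈ -17.51388, π⊥ = -1-5·τ' ≈ 0.51388 ∈ [0.5, 0.9) ⇒ IN Λ
candidate 2: (m,n)=(-1,-8) → π∥ = -1-8·τ ≈ -27.42221, π⊥ = -1-8·τ' ≈ 1.42221 ∉ [0.5, 0.9) ⇒ out
candidate 3: (m,n)=(1,1) → π∥ = 1+1·τ ≈ 4.30278, π⊥ = 1+1·τ' ≈ 0.69722 ∈ [0.5, 0.9) ⇒ IN Λ
candidate 4: (m,n)=(0,-1) → π∥ = 0-1·τ ≈ -3.30278, π⊥ = 0-1·τ' ≈ 0.30278 ∉ [0.5, 0.9) ⇒ out
candidate 5: (m,n)=(5,10) → π∥ = 5+10·τ ≈ 38.02776, π⊥ = 5+10·τ' ≈ 1.97224 ∉ [0.5, 0.9) ⇒ out

1, 3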